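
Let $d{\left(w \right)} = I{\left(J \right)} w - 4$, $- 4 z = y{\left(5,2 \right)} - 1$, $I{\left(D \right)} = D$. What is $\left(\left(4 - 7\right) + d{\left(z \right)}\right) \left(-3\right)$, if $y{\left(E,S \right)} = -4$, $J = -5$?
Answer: $\frac{159}{4} \approx 39.75$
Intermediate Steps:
$z = \frac{5}{4}$ ($z = - \frac{-4 - 1}{4} = \left(- \frac{1}{4}\right) \left(-5\right) = \frac{5}{4} \approx 1.25$)
$d{\left(w \right)} = -4 - 5 w$ ($d{\left(w \right)} = - 5 w - 4 = -4 - 5 w$)
$\left(\left(4 - 7\right) + d{\left(z \right)}\right) \left(-3\right) = \left(\left(4 - 7\right) - \frac{41}{4}\right) \left(-3\right) = \left(-3 - \frac{41}{4}\right) \left(-3\right) = \left(- \frac{53}{4}\right) \left(-3\right) = \frac{159}{4}$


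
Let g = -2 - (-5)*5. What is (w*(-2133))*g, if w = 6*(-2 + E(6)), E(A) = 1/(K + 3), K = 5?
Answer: 2207655/4 ≈ 5.5191e+5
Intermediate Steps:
E(A) = ⅛ (E(A) = 1/(5 + 3) = 1/8 = ⅛)
w = -45/4 (w = 6*(-2 + ⅛) = 6*(-15/8) = -45/4 ≈ -11.250)
g = 23 (g = -2 - 1*(-25) = -2 + 25 = 23)
(w*(-2133))*g = -45/4*(-2133)*23 = (95985/4)*23 = 2207655/4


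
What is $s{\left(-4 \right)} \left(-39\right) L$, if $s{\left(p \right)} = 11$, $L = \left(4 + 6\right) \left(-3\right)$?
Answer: $12870$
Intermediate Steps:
$L = -30$ ($L = 10 \left(-3\right) = -30$)
$s{\left(-4 \right)} \left(-39\right) L = 11 \left(-39\right) \left(-30\right) = \left(-429\right) \left(-30\right) = 12870$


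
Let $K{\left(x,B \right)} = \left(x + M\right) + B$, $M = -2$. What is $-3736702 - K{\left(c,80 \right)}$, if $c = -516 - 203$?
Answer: $-3736061$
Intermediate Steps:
$c = -719$
$K{\left(x,B \right)} = -2 + B + x$ ($K{\left(x,B \right)} = \left(x - 2\right) + B = \left(-2 + x\right) + B = -2 + B + x$)
$-3736702 - K{\left(c,80 \right)} = -3736702 - \left(-2 + 80 - 719\right) = -3736702 - -641 = -3736702 + 641 = -3736061$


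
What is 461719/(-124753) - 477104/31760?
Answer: -4636521922/247634705 ≈ -18.723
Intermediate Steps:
461719/(-124753) - 477104/31760 = 461719*(-1/124753) - 477104*1/31760 = -461719/124753 - 29819/1985 = -4636521922/247634705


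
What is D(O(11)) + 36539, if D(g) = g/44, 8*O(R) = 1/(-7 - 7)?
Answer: 180064191/4928 ≈ 36539.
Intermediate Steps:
O(R) = -1/112 (O(R) = 1/(8*(-7 - 7)) = (1/8)/(-14) = (1/8)*(-1/14) = -1/112)
D(g) = g/44 (D(g) = g*(1/44) = g/44)
D(O(11)) + 36539 = (1/44)*(-1/112) + 36539 = -1/4928 + 36539 = 180064191/4928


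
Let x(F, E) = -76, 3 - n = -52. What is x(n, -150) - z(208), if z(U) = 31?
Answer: -107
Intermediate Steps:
n = 55 (n = 3 - 1*(-52) = 3 + 52 = 55)
x(n, -150) - z(208) = -76 - 1*31 = -76 - 31 = -107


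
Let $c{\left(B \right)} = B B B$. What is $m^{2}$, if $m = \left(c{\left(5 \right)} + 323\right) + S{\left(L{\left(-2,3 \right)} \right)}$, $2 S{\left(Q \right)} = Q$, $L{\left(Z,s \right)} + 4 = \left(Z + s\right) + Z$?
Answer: $\frac{793881}{4} \approx 1.9847 \cdot 10^{5}$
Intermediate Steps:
$L{\left(Z,s \right)} = -4 + s + 2 Z$ ($L{\left(Z,s \right)} = -4 + \left(\left(Z + s\right) + Z\right) = -4 + \left(s + 2 Z\right) = -4 + s + 2 Z$)
$S{\left(Q \right)} = \frac{Q}{2}$
$c{\left(B \right)} = B^{3}$ ($c{\left(B \right)} = B^{2} B = B^{3}$)
$m = \frac{891}{2}$ ($m = \left(5^{3} + 323\right) + \frac{-4 + 3 + 2 \left(-2\right)}{2} = \left(125 + 323\right) + \frac{-4 + 3 - 4}{2} = 448 + \frac{1}{2} \left(-5\right) = 448 - \frac{5}{2} = \frac{891}{2} \approx 445.5$)
$m^{2} = \left(\frac{891}{2}\right)^{2} = \frac{793881}{4}$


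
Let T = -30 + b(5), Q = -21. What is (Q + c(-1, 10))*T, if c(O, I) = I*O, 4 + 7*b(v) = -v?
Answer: 6789/7 ≈ 969.86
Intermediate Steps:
b(v) = -4/7 - v/7 (b(v) = -4/7 + (-v)/7 = -4/7 - v/7)
T = -219/7 (T = -30 + (-4/7 - ⅐*5) = -30 + (-4/7 - 5/7) = -30 - 9/7 = -219/7 ≈ -31.286)
(Q + c(-1, 10))*T = (-21 + 10*(-1))*(-219/7) = (-21 - 10)*(-219/7) = -31*(-219/7) = 6789/7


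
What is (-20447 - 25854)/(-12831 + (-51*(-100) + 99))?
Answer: 46301/7632 ≈ 6.0667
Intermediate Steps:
(-20447 - 25854)/(-12831 + (-51*(-100) + 99)) = -46301/(-12831 + (5100 + 99)) = -46301/(-12831 + 5199) = -46301/(-7632) = -46301*(-1/7632) = 46301/7632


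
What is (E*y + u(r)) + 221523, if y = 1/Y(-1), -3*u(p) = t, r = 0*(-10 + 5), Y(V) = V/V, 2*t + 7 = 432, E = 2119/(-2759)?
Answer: 3665906453/16554 ≈ 2.2145e+5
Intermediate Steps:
E = -2119/2759 (E = 2119*(-1/2759) = -2119/2759 ≈ -0.76803)
t = 425/2 (t = -7/2 + (½)*432 = -7/2 + 216 = 425/2 ≈ 212.50)
Y(V) = 1
r = 0 (r = 0*(-5) = 0)
u(p) = -425/6 (u(p) = -⅓*425/2 = -425/6)
y = 1 (y = 1/1 = 1)
(E*y + u(r)) + 221523 = (-2119/2759*1 - 425/6) + 221523 = (-2119/2759 - 425/6) + 221523 = -1185289/16554 + 221523 = 3665906453/16554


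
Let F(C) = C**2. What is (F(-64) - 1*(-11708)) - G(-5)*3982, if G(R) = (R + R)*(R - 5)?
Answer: -382396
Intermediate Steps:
G(R) = 2*R*(-5 + R) (G(R) = (2*R)*(-5 + R) = 2*R*(-5 + R))
(F(-64) - 1*(-11708)) - G(-5)*3982 = ((-64)**2 - 1*(-11708)) - 2*(-5)*(-5 - 5)*3982 = (4096 + 11708) - 2*(-5)*(-10)*3982 = 15804 - 100*3982 = 15804 - 1*398200 = 15804 - 398200 = -382396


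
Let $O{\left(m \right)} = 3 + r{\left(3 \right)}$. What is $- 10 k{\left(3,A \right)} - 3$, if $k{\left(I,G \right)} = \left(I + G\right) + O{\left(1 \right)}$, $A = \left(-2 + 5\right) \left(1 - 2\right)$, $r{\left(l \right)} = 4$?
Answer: $-73$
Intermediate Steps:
$A = -3$ ($A = 3 \left(-1\right) = -3$)
$O{\left(m \right)} = 7$ ($O{\left(m \right)} = 3 + 4 = 7$)
$k{\left(I,G \right)} = 7 + G + I$ ($k{\left(I,G \right)} = \left(I + G\right) + 7 = \left(G + I\right) + 7 = 7 + G + I$)
$- 10 k{\left(3,A \right)} - 3 = - 10 \left(7 - 3 + 3\right) - 3 = \left(-10\right) 7 - 3 = -70 - 3 = -73$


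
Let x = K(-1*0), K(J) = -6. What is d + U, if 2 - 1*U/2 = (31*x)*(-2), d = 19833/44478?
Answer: -10964629/14826 ≈ -739.55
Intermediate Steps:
x = -6
d = 6611/14826 (d = 19833*(1/44478) = 6611/14826 ≈ 0.44591)
U = -740 (U = 4 - 2*31*(-6)*(-2) = 4 - (-372)*(-2) = 4 - 2*372 = 4 - 744 = -740)
d + U = 6611/14826 - 740 = -10964629/14826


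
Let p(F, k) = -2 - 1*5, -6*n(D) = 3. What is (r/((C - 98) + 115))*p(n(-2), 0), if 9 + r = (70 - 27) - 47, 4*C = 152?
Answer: 91/55 ≈ 1.6545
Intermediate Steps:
C = 38 (C = (¼)*152 = 38)
n(D) = -½ (n(D) = -⅙*3 = -½)
p(F, k) = -7 (p(F, k) = -2 - 5 = -7)
r = -13 (r = -9 + ((70 - 27) - 47) = -9 + (43 - 47) = -9 - 4 = -13)
(r/((C - 98) + 115))*p(n(-2), 0) = -13/((38 - 98) + 115)*(-7) = -13/(-60 + 115)*(-7) = -13/55*(-7) = 91/55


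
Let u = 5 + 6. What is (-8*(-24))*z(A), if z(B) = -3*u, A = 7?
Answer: -6336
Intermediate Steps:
u = 11
z(B) = -33 (z(B) = -3*11 = -33)
(-8*(-24))*z(A) = -8*(-24)*(-33) = 192*(-33) = -6336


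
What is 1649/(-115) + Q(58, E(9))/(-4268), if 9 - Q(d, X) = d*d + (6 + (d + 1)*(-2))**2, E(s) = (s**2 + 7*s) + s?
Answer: -5209547/490820 ≈ -10.614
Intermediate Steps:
E(s) = s**2 + 8*s
Q(d, X) = 9 - d**2 - (4 - 2*d)**2 (Q(d, X) = 9 - (d*d + (6 + (d + 1)*(-2))**2) = 9 - (d**2 + (6 + (1 + d)*(-2))**2) = 9 - (d**2 + (6 + (-2 - 2*d))**2) = 9 - (d**2 + (4 - 2*d)**2) = 9 + (-d**2 - (4 - 2*d)**2) = 9 - d**2 - (4 - 2*d)**2)
1649/(-115) + Q(58, E(9))/(-4268) = 1649/(-115) + (-7 - 5*58**2 + 16*58)/(-4268) = 1649*(-1/115) + (-7 - 5*3364 + 928)*(-1/4268) = -1649/115 + (-7 - 16820 + 928)*(-1/4268) = -1649/115 - 15899*(-1/4268) = -1649/115 + 15899/4268 = -5209547/490820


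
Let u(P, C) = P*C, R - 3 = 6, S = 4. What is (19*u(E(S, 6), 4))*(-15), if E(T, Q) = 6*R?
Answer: -61560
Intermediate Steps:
R = 9 (R = 3 + 6 = 9)
E(T, Q) = 54 (E(T, Q) = 6*9 = 54)
u(P, C) = C*P
(19*u(E(S, 6), 4))*(-15) = (19*(4*54))*(-15) = (19*216)*(-15) = 4104*(-15) = -61560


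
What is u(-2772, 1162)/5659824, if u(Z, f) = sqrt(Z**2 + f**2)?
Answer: 7*sqrt(46093)/2829912 ≈ 0.00053106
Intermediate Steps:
u(-2772, 1162)/5659824 = sqrt((-2772)**2 + 1162**2)/5659824 = sqrt(7683984 + 1350244)*(1/5659824) = sqrt(9034228)*(1/5659824) = (14*sqrt(46093))*(1/5659824) = 7*sqrt(46093)/2829912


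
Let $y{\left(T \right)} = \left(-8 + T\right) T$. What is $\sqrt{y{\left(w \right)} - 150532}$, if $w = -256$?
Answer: $2 i \sqrt{20737} \approx 288.01 i$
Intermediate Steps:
$y{\left(T \right)} = T \left(-8 + T\right)$
$\sqrt{y{\left(w \right)} - 150532} = \sqrt{- 256 \left(-8 - 256\right) - 150532} = \sqrt{\left(-256\right) \left(-264\right) - 150532} = \sqrt{67584 - 150532} = \sqrt{-82948} = 2 i \sqrt{20737}$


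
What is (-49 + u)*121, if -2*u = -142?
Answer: 2662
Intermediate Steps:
u = 71 (u = -1/2*(-142) = 71)
(-49 + u)*121 = (-49 + 71)*121 = 22*121 = 2662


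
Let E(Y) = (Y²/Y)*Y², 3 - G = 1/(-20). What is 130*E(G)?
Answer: 2950753/800 ≈ 3688.4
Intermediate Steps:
G = 61/20 (G = 3 - 1/(-20) = 3 - 1*(-1/20) = 3 + 1/20 = 61/20 ≈ 3.0500)
E(Y) = Y³ (E(Y) = Y*Y² = Y³)
130*E(G) = 130*(61/20)³ = 130*(226981/8000) = 2950753/800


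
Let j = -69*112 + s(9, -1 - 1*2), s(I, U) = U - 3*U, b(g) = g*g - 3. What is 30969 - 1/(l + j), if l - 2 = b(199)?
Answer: 987229781/31878 ≈ 30969.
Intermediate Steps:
b(g) = -3 + g**2 (b(g) = g**2 - 3 = -3 + g**2)
l = 39600 (l = 2 + (-3 + 199**2) = 2 + (-3 + 39601) = 2 + 39598 = 39600)
s(I, U) = -2*U
j = -7722 (j = -69*112 - 2*(-1 - 1*2) = -7728 - 2*(-1 - 2) = -7728 - 2*(-3) = -7728 + 6 = -7722)
30969 - 1/(l + j) = 30969 - 1/(39600 - 7722) = 30969 - 1/31878 = 987229781/31878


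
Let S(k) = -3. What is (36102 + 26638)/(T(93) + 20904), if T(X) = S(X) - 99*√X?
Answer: 109277395/36328359 + 172535*√93/12109453 ≈ 3.1455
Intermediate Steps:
T(X) = -3 - 99*√X
(36102 + 26638)/(T(93) + 20904) = (36102 + 26638)/((-3 - 99*√93) + 20904) = 62740/(20901 - 99*√93)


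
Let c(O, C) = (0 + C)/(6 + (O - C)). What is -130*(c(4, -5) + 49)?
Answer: -18980/3 ≈ -6326.7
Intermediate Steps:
c(O, C) = C/(6 + O - C)
-130*(c(4, -5) + 49) = -130*(-5/(6 + 4 - 1*(-5)) + 49) = -130*(-5/(6 + 4 + 5) + 49) = -130*(-5/15 + 49) = -130*(-5*1/15 + 49) = -130*(-⅓ + 49) = -130*146/3 = -18980/3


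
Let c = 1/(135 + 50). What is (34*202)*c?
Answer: 6868/185 ≈ 37.124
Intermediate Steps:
c = 1/185 ≈ 0.0054054
(34*202)*c = (34*202)*(1/185) = 6868*(1/185) = 6868/185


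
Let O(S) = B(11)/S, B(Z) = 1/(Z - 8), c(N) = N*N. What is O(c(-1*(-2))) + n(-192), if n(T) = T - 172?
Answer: -4367/12 ≈ -363.92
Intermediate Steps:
c(N) = N**2
n(T) = -172 + T
B(Z) = 1/(-8 + Z)
O(S) = 1/(3*S) (O(S) = 1/((-8 + 11)*S) = 1/(3*S))
O(c(-1*(-2))) + n(-192) = 1/(3*((-1*(-2))**2)) + (-172 - 192) = 1/(3*(2**2)) - 364 = (1/3)/4 - 364 = (1/3)*(1/4) - 364 = 1/12 - 364 = -4367/12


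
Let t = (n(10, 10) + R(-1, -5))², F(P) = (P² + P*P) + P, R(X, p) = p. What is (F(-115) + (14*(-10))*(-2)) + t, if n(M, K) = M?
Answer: 26640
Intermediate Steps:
F(P) = P + 2*P² (F(P) = (P² + P²) + P = 2*P² + P = P + 2*P²)
t = 25 (t = (10 - 5)² = 5² = 25)
(F(-115) + (14*(-10))*(-2)) + t = (-115*(1 + 2*(-115)) + (14*(-10))*(-2)) + 25 = (-115*(1 - 230) - 140*(-2)) + 25 = (-115*(-229) + 280) + 25 = (26335 + 280) + 25 = 26615 + 25 = 26640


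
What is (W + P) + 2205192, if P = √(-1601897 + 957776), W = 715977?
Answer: 2921169 + 3*I*√71569 ≈ 2.9212e+6 + 802.57*I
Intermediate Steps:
P = 3*I*√71569 (P = √(-644121) = 3*I*√71569 ≈ 802.57*I)
(W + P) + 2205192 = (715977 + 3*I*√71569) + 2205192 = 2921169 + 3*I*√71569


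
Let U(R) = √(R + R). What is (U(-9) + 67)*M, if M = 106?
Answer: 7102 + 318*I*√2 ≈ 7102.0 + 449.72*I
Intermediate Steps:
U(R) = √2*√R (U(R) = √(2*R) = √2*√R)
(U(-9) + 67)*M = (√2*√(-9) + 67)*106 = (√2*(3*I) + 67)*106 = (3*I*√2 + 67)*106 = (67 + 3*I*√2)*106 = 7102 + 318*I*√2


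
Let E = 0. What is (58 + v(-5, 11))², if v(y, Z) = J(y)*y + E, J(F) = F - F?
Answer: 3364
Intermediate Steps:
J(F) = 0
v(y, Z) = 0 (v(y, Z) = 0*y + 0 = 0 + 0 = 0)
(58 + v(-5, 11))² = (58 + 0)² = 58² = 3364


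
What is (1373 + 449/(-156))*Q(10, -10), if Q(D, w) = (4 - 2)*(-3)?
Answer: -213739/26 ≈ -8220.7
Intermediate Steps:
Q(D, w) = -6 (Q(D, w) = 2*(-3) = -6)
(1373 + 449/(-156))*Q(10, -10) = (1373 + 449/(-156))*(-6) = (1373 + 449*(-1/156))*(-6) = (1373 - 449/156)*(-6) = (213739/156)*(-6) = -213739/26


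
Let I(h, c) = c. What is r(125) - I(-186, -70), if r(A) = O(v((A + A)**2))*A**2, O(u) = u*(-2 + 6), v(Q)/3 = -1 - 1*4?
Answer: -937430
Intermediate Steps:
v(Q) = -15 (v(Q) = 3*(-1 - 1*4) = 3*(-1 - 4) = 3*(-5) = -15)
O(u) = 4*u (O(u) = u*4 = 4*u)
r(A) = -60*A**2 (r(A) = (4*(-15))*A**2 = -60*A**2)
r(125) - I(-186, -70) = -60*125**2 - 1*(-70) = -60*15625 + 70 = -937500 + 70 = -937430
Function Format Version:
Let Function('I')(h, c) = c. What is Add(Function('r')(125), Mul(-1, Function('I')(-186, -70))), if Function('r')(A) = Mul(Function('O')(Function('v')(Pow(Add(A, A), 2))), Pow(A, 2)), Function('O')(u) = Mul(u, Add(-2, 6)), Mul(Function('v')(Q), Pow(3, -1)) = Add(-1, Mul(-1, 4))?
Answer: -937430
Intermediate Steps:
Function('v')(Q) = -15 (Function('v')(Q) = Mul(3, Add(-1, Mul(-1, 4))) = Mul(3, Add(-1, -4)) = Mul(3, -5) = -15)
Function('O')(u) = Mul(4, u) (Function('O')(u) = Mul(u, 4) = Mul(4, u))
Function('r')(A) = Mul(-60, Pow(A, 2)) (Function('r')(A) = Mul(Mul(4, -15), Pow(A, 2)) = Mul(-60, Pow(A, 2)))
Add(Function('r')(125), Mul(-1, Function('I')(-186, -70))) = Add(Mul(-60, Pow(125, 2)), Mul(-1, -70)) = Add(Mul(-60, 15625), 70) = Add(-937500, 70) = -937430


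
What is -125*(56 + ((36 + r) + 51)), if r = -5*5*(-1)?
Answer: -21000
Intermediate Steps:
r = 25 (r = -25*(-1) = 25)
-125*(56 + ((36 + r) + 51)) = -125*(56 + ((36 + 25) + 51)) = -125*(56 + (61 + 51)) = -125*(56 + 112) = -125*168 = -21000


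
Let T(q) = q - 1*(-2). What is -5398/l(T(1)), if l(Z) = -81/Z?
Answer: 5398/27 ≈ 199.93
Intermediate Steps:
T(q) = 2 + q (T(q) = q + 2 = 2 + q)
-5398/l(T(1)) = -5398/((-81/(2 + 1))) = -5398/((-81/3)) = -5398/((-81*⅓)) = -5398/(-27) = -5398*(-1/27) = 5398/27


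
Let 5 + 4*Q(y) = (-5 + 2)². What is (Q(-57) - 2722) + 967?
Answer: -1754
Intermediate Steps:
Q(y) = 1 (Q(y) = -5/4 + (-5 + 2)²/4 = -5/4 + (¼)*(-3)² = -5/4 + (¼)*9 = -5/4 + 9/4 = 1)
(Q(-57) - 2722) + 967 = (1 - 2722) + 967 = -2721 + 967 = -1754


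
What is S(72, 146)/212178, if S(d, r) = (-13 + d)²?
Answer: 3481/212178 ≈ 0.016406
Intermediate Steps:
S(72, 146)/212178 = (-13 + 72)²/212178 = 59²*(1/212178) = 3481*(1/212178) = 3481/212178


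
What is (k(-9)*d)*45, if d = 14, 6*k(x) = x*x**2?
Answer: -76545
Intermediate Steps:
k(x) = x**3/6 (k(x) = (x*x**2)/6 = x**3/6)
(k(-9)*d)*45 = (((1/6)*(-9)**3)*14)*45 = (((1/6)*(-729))*14)*45 = -243/2*14*45 = -1701*45 = -76545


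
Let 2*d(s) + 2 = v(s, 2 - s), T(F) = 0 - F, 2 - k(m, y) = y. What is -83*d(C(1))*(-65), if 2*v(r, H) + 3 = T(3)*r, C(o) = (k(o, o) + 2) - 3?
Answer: -37765/4 ≈ -9441.3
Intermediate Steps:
k(m, y) = 2 - y
T(F) = -F
C(o) = 1 - o (C(o) = ((2 - o) + 2) - 3 = (4 - o) - 3 = 1 - o)
v(r, H) = -3/2 - 3*r/2 (v(r, H) = -3/2 + ((-1*3)*r)/2 = -3/2 + (-3*r)/2 = -3/2 - 3*r/2)
d(s) = -7/4 - 3*s/4 (d(s) = -1 + (-3/2 - 3*s/2)/2 = -1 + (-¾ - 3*s/4) = -7/4 - 3*s/4)
-83*d(C(1))*(-65) = -83*(-7/4 - 3*(1 - 1*1)/4)*(-65) = -83*(-7/4 - 3*(1 - 1)/4)*(-65) = -83*(-7/4 - ¾*0)*(-65) = -83*(-7/4 + 0)*(-65) = -83*(-7/4)*(-65) = (581/4)*(-65) = -37765/4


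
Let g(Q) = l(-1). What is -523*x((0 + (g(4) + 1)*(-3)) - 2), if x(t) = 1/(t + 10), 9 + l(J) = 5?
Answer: -523/17 ≈ -30.765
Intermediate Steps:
l(J) = -4 (l(J) = -9 + 5 = -4)
g(Q) = -4
x(t) = 1/(10 + t)
-523*x((0 + (g(4) + 1)*(-3)) - 2) = -523/(10 + ((0 + (-4 + 1)*(-3)) - 2)) = -523/(10 + ((0 - 3*(-3)) - 2)) = -523/(10 + ((0 + 9) - 2)) = -523/(10 + (9 - 2)) = -523/(10 + 7) = -523/17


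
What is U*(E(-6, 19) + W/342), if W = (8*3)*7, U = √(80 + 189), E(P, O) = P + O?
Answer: 769*√269/57 ≈ 221.27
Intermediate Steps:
E(P, O) = O + P
U = √269 ≈ 16.401
W = 168 (W = 24*7 = 168)
U*(E(-6, 19) + W/342) = √269*((19 - 6) + 168/342) = √269*(13 + 168*(1/342)) = √269*(13 + 28/57) = √269*(769/57) = 769*√269/57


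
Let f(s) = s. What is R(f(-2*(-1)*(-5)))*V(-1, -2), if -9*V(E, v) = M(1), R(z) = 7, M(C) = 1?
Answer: -7/9 ≈ -0.77778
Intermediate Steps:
V(E, v) = -1/9 (V(E, v) = -1/9*1 = -1/9)
R(f(-2*(-1)*(-5)))*V(-1, -2) = 7*(-1/9) = -7/9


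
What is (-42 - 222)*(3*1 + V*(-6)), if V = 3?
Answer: 3960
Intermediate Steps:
(-42 - 222)*(3*1 + V*(-6)) = (-42 - 222)*(3*1 + 3*(-6)) = -264*(3 - 18) = -264*(-15) = 3960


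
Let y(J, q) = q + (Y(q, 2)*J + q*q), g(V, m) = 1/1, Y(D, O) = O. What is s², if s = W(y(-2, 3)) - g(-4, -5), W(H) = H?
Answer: 49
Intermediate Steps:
g(V, m) = 1
y(J, q) = q + q² + 2*J (y(J, q) = q + (2*J + q*q) = q + (2*J + q²) = q + (q² + 2*J) = q + q² + 2*J)
s = 7 (s = (3 + 3² + 2*(-2)) - 1*1 = (3 + 9 - 4) - 1 = 8 - 1 = 7)
s² = 7² = 49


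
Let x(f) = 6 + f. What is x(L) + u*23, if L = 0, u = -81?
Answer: -1857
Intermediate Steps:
x(L) + u*23 = (6 + 0) - 81*23 = 6 - 1863 = -1857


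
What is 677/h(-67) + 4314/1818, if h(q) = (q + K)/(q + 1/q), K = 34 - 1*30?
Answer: 308024363/426321 ≈ 722.52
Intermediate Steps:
K = 4 (K = 34 - 30 = 4)
h(q) = (4 + q)/(q + 1/q) (h(q) = (q + 4)/(q + 1/q) = (4 + q)/(q + 1/q))
677/h(-67) + 4314/1818 = 677/((-67*(4 - 67)/(1 + (-67)²))) + 4314/1818 = 677/((-67*(-63)/(1 + 4489))) + 4314*(1/1818) = 677/((-67*(-63)/4490)) + 719/303 = 677/((-67*1/4490*(-63))) + 719/303 = 677/(4221/4490) + 719/303 = 677*(4490/4221) + 719/303 = 3039730/4221 + 719/303 = 308024363/426321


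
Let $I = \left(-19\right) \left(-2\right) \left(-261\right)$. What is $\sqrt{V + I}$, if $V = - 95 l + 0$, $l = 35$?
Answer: $i \sqrt{13243} \approx 115.08 i$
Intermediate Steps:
$V = -3325$ ($V = \left(-95\right) 35 + 0 = -3325 + 0 = -3325$)
$I = -9918$ ($I = 38 \left(-261\right) = -9918$)
$\sqrt{V + I} = \sqrt{-3325 - 9918} = \sqrt{-13243} = i \sqrt{13243}$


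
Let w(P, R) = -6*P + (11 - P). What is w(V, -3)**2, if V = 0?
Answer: 121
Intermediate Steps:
w(P, R) = 11 - 7*P
w(V, -3)**2 = (11 - 7*0)**2 = (11 + 0)**2 = 11**2 = 121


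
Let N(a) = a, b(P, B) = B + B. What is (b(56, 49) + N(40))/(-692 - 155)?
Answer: -138/847 ≈ -0.16293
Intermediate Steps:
b(P, B) = 2*B
(b(56, 49) + N(40))/(-692 - 155) = (2*49 + 40)/(-692 - 155) = (98 + 40)/(-847) = 138*(-1/847) = -138/847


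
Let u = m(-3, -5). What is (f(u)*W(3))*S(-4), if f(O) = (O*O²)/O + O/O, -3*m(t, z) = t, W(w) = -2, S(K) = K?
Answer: 16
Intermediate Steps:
m(t, z) = -t/3
u = 1 (u = -⅓*(-3) = 1)
f(O) = 1 + O² (f(O) = O³/O + 1 = O² + 1 = 1 + O²)
(f(u)*W(3))*S(-4) = ((1 + 1²)*(-2))*(-4) = ((1 + 1)*(-2))*(-4) = (2*(-2))*(-4) = -4*(-4) = 16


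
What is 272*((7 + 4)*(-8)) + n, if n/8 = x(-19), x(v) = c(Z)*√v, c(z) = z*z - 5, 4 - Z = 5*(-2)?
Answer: -23936 + 1528*I*√19 ≈ -23936.0 + 6660.4*I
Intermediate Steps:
Z = 14 (Z = 4 - 5*(-2) = 4 - 1*(-10) = 4 + 10 = 14)
c(z) = -5 + z² (c(z) = z² - 5 = -5 + z²)
x(v) = 191*√v (x(v) = (-5 + 14²)*√v = (-5 + 196)*√v = 191*√v)
n = 1528*I*√19 (n = 8*(191*√(-19)) = 8*(191*(I*√19)) = 8*(191*I*√19) = 1528*I*√19 ≈ 6660.4*I)
272*((7 + 4)*(-8)) + n = 272*((7 + 4)*(-8)) + 1528*I*√19 = 272*(11*(-8)) + 1528*I*√19 = 272*(-88) + 1528*I*√19 = -23936 + 1528*I*√19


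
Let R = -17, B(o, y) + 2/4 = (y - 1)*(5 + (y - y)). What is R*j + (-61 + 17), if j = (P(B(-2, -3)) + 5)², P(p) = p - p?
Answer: -469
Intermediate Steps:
B(o, y) = -11/2 + 5*y (B(o, y) = -½ + (y - 1)*(5 + (y - y)) = -½ + (-1 + y)*(5 + 0) = -½ + (-1 + y)*5 = -½ + (-5 + 5*y) = -11/2 + 5*y)
P(p) = 0
j = 25 (j = (0 + 5)² = 5² = 25)
R*j + (-61 + 17) = -17*25 + (-61 + 17) = -425 - 44 = -469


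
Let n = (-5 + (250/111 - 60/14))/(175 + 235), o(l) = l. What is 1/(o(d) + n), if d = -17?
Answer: -63714/1084231 ≈ -0.058764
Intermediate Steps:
n = -1093/63714 (n = (-5 + (250*(1/111) - 60*1/14))/410 = (-5 + (250/111 - 30/7))*(1/410) = (-5 - 1580/777)*(1/410) = -5465/777*1/410 = -1093/63714 ≈ -0.017155)
1/(o(d) + n) = 1/(-17 - 1093/63714) = 1/(-1084231/63714) = -63714/1084231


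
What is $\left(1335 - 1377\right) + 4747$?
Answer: $4705$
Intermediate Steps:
$\left(1335 - 1377\right) + 4747 = -42 + 4747 = 4705$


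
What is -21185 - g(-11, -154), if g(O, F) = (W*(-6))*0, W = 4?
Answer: -21185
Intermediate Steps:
g(O, F) = 0 (g(O, F) = (4*(-6))*0 = -24*0 = 0)
-21185 - g(-11, -154) = -21185 - 1*0 = -21185 + 0 = -21185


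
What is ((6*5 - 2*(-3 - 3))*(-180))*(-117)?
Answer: 884520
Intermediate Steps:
((6*5 - 2*(-3 - 3))*(-180))*(-117) = ((30 - 2*(-6))*(-180))*(-117) = ((30 + 12)*(-180))*(-117) = (42*(-180))*(-117) = -7560*(-117) = 884520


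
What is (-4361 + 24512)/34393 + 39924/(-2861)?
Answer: -1315454121/98398373 ≈ -13.369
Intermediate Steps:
(-4361 + 24512)/34393 + 39924/(-2861) = 20151*(1/34393) + 39924*(-1/2861) = 20151/34393 - 39924/2861 = -1315454121/98398373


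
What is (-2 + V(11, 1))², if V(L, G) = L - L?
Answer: 4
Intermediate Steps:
V(L, G) = 0
(-2 + V(11, 1))² = (-2 + 0)² = (-2)² = 4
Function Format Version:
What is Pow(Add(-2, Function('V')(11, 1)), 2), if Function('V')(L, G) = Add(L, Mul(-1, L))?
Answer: 4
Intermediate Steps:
Function('V')(L, G) = 0
Pow(Add(-2, Function('V')(11, 1)), 2) = Pow(Add(-2, 0), 2) = Pow(-2, 2) = 4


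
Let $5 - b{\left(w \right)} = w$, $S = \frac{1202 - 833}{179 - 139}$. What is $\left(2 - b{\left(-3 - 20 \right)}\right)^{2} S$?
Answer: $\frac{62361}{10} \approx 6236.1$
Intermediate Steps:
$S = \frac{369}{40} \approx 9.225$
$b{\left(w \right)} = 5 - w$
$\left(2 - b{\left(-3 - 20 \right)}\right)^{2} S = \left(2 - \left(5 - \left(-3 - 20\right)\right)\right)^{2} \cdot \frac{369}{40} = \left(2 - \left(5 - -23\right)\right)^{2} \cdot \frac{369}{40} = \left(2 - \left(5 + 23\right)\right)^{2} \cdot \frac{369}{40} = \left(2 - 28\right)^{2} \cdot \frac{369}{40} = \left(-26\right)^{2} \cdot \frac{369}{40} = 676 \cdot \frac{369}{40} = \frac{62361}{10}$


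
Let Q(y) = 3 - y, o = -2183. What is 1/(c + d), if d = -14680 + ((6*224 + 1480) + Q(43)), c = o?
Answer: -1/14079 ≈ -7.1028e-5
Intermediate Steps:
c = -2183
d = -11896 (d = -14680 + ((6*224 + 1480) + (3 - 1*43)) = -14680 + ((1344 + 1480) + (3 - 43)) = -14680 + (2824 - 40) = -14680 + 2784 = -11896)
1/(c + d) = 1/(-2183 - 11896) = 1/(-14079) = -1/14079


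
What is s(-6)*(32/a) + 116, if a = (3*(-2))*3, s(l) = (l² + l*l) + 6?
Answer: -68/3 ≈ -22.667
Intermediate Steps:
s(l) = 6 + 2*l² (s(l) = (l² + l²) + 6 = 2*l² + 6 = 6 + 2*l²)
a = -18 (a = -6*3 = -18)
s(-6)*(32/a) + 116 = (6 + 2*(-6)²)*(32/(-18)) + 116 = (6 + 2*36)*(32*(-1/18)) + 116 = (6 + 72)*(-16/9) + 116 = 78*(-16/9) + 116 = -416/3 + 116 = -68/3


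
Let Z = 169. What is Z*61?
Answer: 10309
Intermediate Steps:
Z*61 = 169*61 = 10309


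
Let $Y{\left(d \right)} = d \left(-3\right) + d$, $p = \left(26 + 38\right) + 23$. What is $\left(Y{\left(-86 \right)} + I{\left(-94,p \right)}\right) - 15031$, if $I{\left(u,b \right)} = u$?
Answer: $-14953$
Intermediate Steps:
$p = 87$ ($p = 64 + 23 = 87$)
$Y{\left(d \right)} = - 2 d$ ($Y{\left(d \right)} = - 3 d + d = - 2 d$)
$\left(Y{\left(-86 \right)} + I{\left(-94,p \right)}\right) - 15031 = \left(\left(-2\right) \left(-86\right) - 94\right) - 15031 = \left(172 - 94\right) - 15031 = 78 - 15031 = -14953$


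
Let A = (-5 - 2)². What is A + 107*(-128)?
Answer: -13647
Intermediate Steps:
A = 49 (A = (-7)² = 49)
A + 107*(-128) = 49 + 107*(-128) = 49 - 13696 = -13647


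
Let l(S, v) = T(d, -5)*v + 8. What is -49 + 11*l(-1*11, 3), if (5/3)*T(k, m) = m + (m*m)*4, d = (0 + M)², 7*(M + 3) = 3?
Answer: 1920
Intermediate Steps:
M = -18/7 (M = -3 + (⅐)*3 = -3 + 3/7 = -18/7 ≈ -2.5714)
d = 324/49 (d = (0 - 18/7)² = (-18/7)² = 324/49 ≈ 6.6122)
T(k, m) = 3*m/5 + 12*m²/5 (T(k, m) = 3*(m + (m*m)*4)/5 = 3*(m + m²*4)/5 = 3*(m + 4*m²)/5 = 3*m/5 + 12*m²/5)
l(S, v) = 8 + 57*v (l(S, v) = ((⅗)*(-5)*(1 + 4*(-5)))*v + 8 = ((⅗)*(-5)*(1 - 20))*v + 8 = ((⅗)*(-5)*(-19))*v + 8 = 57*v + 8 = 8 + 57*v)
-49 + 11*l(-1*11, 3) = -49 + 11*(8 + 57*3) = -49 + 11*(8 + 171) = -49 + 11*179 = -49 + 1969 = 1920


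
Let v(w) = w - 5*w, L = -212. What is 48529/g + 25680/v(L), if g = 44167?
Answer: 73460072/2340851 ≈ 31.382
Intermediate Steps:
v(w) = -4*w
48529/g + 25680/v(L) = 48529/44167 + 25680/((-4*(-212))) = 48529*(1/44167) + 25680/848 = 48529/44167 + 25680*(1/848) = 48529/44167 + 1605/53 = 73460072/2340851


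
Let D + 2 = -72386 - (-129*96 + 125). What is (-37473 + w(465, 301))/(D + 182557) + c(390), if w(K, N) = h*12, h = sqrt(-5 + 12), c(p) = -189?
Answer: -23176365/122428 + 3*sqrt(7)/30607 ≈ -189.31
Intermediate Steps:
D = -60129 (D = -2 + (-72386 - (-129*96 + 125)) = -2 + (-72386 - (-12384 + 125)) = -2 + (-72386 - 1*(-12259)) = -2 + (-72386 + 12259) = -2 - 60127 = -60129)
h = sqrt(7) ≈ 2.6458
w(K, N) = 12*sqrt(7) (w(K, N) = sqrt(7)*12 = 12*sqrt(7))
(-37473 + w(465, 301))/(D + 182557) + c(390) = (-37473 + 12*sqrt(7))/(-60129 + 182557) - 189 = (-37473 + 12*sqrt(7))/122428 - 189 = (-37473 + 12*sqrt(7))*(1/122428) - 189 = (-37473/122428 + 3*sqrt(7)/30607) - 189 = -23176365/122428 + 3*sqrt(7)/30607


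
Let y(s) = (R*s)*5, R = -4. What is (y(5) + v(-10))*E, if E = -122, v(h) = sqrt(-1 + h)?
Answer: 12200 - 122*I*sqrt(11) ≈ 12200.0 - 404.63*I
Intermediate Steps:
y(s) = -20*s (y(s) = -4*s*5 = -20*s)
(y(5) + v(-10))*E = (-20*5 + sqrt(-1 - 10))*(-122) = (-100 + sqrt(-11))*(-122) = (-100 + I*sqrt(11))*(-122) = 12200 - 122*I*sqrt(11)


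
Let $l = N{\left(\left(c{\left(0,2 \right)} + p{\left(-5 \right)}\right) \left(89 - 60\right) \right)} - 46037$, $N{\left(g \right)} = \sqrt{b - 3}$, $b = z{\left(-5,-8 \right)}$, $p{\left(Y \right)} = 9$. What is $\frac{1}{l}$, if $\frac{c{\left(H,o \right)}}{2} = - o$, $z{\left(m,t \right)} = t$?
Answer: $- \frac{46037}{2119405380} - \frac{i \sqrt{11}}{2119405380} \approx -2.1722 \cdot 10^{-5} - 1.5649 \cdot 10^{-9} i$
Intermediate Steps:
$c{\left(H,o \right)} = - 2 o$ ($c{\left(H,o \right)} = 2 \left(- o\right) = - 2 o$)
$b = -8$
$N{\left(g \right)} = i \sqrt{11}$ ($N{\left(g \right)} = \sqrt{-8 - 3} = \sqrt{-11} = i \sqrt{11}$)
$l = -46037 + i \sqrt{11}$ ($l = i \sqrt{11} - 46037 = -46037 + i \sqrt{11} \approx -46037.0 + 3.3166 i$)
$\frac{1}{l} = \frac{1}{-46037 + i \sqrt{11}}$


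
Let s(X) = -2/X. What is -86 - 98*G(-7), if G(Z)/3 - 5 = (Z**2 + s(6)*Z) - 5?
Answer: -15178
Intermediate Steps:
G(Z) = -Z + 3*Z**2 (G(Z) = 15 + 3*((Z**2 + (-2/6)*Z) - 5) = 15 + 3*((Z**2 + (-2*1/6)*Z) - 5) = 15 + 3*((Z**2 - Z/3) - 5) = 15 + 3*(-5 + Z**2 - Z/3) = 15 + (-15 - Z + 3*Z**2) = -Z + 3*Z**2)
-86 - 98*G(-7) = -86 - (-686)*(-1 + 3*(-7)) = -86 - (-686)*(-1 - 21) = -86 - (-686)*(-22) = -86 - 98*154 = -86 - 15092 = -15178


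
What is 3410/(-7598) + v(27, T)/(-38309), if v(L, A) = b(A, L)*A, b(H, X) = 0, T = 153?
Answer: -1705/3799 ≈ -0.44880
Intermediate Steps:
v(L, A) = 0 (v(L, A) = 0*A = 0)
3410/(-7598) + v(27, T)/(-38309) = 3410/(-7598) + 0/(-38309) = 3410*(-1/7598) + 0*(-1/38309) = -1705/3799 + 0 = -1705/3799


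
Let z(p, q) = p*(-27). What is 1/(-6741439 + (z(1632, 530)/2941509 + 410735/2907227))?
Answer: -2850544795181/19216773493454655930 ≈ -1.4834e-7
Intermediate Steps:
z(p, q) = -27*p
1/(-6741439 + (z(1632, 530)/2941509 + 410735/2907227)) = 1/(-6741439 + (-27*1632/2941509 + 410735/2907227)) = 1/(-6741439 + (-44064*1/2941509 + 410735*(1/2907227))) = 1/(-6741439 + (-14688/980503 + 410735/2907227)) = 1/(-6741439 + 360025549529/2850544795181) = 1/(-19216773493454655930/2850544795181) = -2850544795181/19216773493454655930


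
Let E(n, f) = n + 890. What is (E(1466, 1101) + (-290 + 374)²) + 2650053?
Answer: 2659465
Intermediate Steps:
E(n, f) = 890 + n
(E(1466, 1101) + (-290 + 374)²) + 2650053 = ((890 + 1466) + (-290 + 374)²) + 2650053 = (2356 + 84²) + 2650053 = (2356 + 7056) + 2650053 = 9412 + 2650053 = 2659465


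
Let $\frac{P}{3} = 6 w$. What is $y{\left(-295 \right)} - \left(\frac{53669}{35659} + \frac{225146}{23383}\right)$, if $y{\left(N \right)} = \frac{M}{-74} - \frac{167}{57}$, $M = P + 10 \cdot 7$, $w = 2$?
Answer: $- \frac{27249832489469}{1758514563273} \approx -15.496$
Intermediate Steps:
$P = 36$ ($P = 3 \cdot 6 \cdot 2 = 3 \cdot 12 = 36$)
$M = 106$ ($M = 36 + 10 \cdot 7 = 36 + 70 = 106$)
$y{\left(N \right)} = - \frac{9200}{2109}$ ($y{\left(N \right)} = \frac{106}{-74} - \frac{167}{57} = 106 \left(- \frac{1}{74}\right) - \frac{167}{57} = - \frac{53}{37} - \frac{167}{57} = - \frac{9200}{2109}$)
$y{\left(-295 \right)} - \left(\frac{53669}{35659} + \frac{225146}{23383}\right) = - \frac{9200}{2109} - \left(\frac{53669}{35659} + \frac{225146}{23383}\right) = - \frac{9200}{2109} - \frac{9283423441}{833814397} = - \frac{27249832489469}{1758514563273}$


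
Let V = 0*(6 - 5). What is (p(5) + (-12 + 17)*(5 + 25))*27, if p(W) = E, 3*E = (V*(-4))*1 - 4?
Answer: 4014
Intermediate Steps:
V = 0 (V = 0*1 = 0)
E = -4/3 (E = ((0*(-4))*1 - 4)/3 = (0*1 - 4)/3 = (0 - 4)/3 = (⅓)*(-4) = -4/3 ≈ -1.3333)
p(W) = -4/3
(p(5) + (-12 + 17)*(5 + 25))*27 = (-4/3 + (-12 + 17)*(5 + 25))*27 = (-4/3 + 5*30)*27 = (-4/3 + 150)*27 = (446/3)*27 = 4014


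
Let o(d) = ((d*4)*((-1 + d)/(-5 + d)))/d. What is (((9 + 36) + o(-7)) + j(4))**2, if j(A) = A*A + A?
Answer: 41209/9 ≈ 4578.8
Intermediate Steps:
o(d) = 4*(-1 + d)/(-5 + d) (o(d) = ((4*d)*((-1 + d)/(-5 + d)))/d = (4*d*(-1 + d)/(-5 + d))/d = 4*(-1 + d)/(-5 + d))
j(A) = A + A**2 (j(A) = A**2 + A = A + A**2)
(((9 + 36) + o(-7)) + j(4))**2 = (((9 + 36) + 4*(-1 - 7)/(-5 - 7)) + 4*(1 + 4))**2 = ((45 + 4*(-8)/(-12)) + 4*5)**2 = ((45 + 4*(-1/12)*(-8)) + 20)**2 = ((45 + 8/3) + 20)**2 = (143/3 + 20)**2 = (203/3)**2 = 41209/9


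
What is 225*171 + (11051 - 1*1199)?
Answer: 48327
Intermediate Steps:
225*171 + (11051 - 1*1199) = 38475 + (11051 - 1199) = 38475 + 9852 = 48327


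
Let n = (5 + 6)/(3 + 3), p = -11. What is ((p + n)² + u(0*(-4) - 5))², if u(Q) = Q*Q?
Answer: 15405625/1296 ≈ 11887.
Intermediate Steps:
u(Q) = Q²
n = 11/6 ≈ 1.8333
((p + n)² + u(0*(-4) - 5))² = ((-11 + 11/6)² + (0*(-4) - 5)²)² = ((-55/6)² + (0 - 5)²)² = (3025/36 + (-5)²)² = (3025/36 + 25)² = (3925/36)² = 15405625/1296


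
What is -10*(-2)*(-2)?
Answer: -40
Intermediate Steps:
-10*(-2)*(-2) = 20*(-2) = -40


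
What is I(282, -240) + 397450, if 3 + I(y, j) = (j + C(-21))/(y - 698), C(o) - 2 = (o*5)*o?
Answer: 165335985/416 ≈ 3.9744e+5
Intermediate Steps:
C(o) = 2 + 5*o² (C(o) = 2 + (o*5)*o = 2 + (5*o)*o = 2 + 5*o²)
I(y, j) = -3 + (2207 + j)/(-698 + y) (I(y, j) = -3 + (j + (2 + 5*(-21)²))/(y - 698) = -3 + (j + (2 + 5*441))/(-698 + y) = -3 + (j + (2 + 2205))/(-698 + y) = -3 + (j + 2207)/(-698 + y) = -3 + (2207 + j)/(-698 + y))
I(282, -240) + 397450 = (4301 - 240 - 3*282)/(-698 + 282) + 397450 = (4301 - 240 - 846)/(-416) + 397450 = -1/416*3215 + 397450 = -3215/416 + 397450 = 165335985/416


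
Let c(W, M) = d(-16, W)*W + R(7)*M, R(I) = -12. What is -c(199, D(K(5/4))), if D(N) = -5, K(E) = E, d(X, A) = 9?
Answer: -1851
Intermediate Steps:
c(W, M) = -12*M + 9*W (c(W, M) = 9*W - 12*M = -12*M + 9*W)
-c(199, D(K(5/4))) = -(-12*(-5) + 9*199) = -(60 + 1791) = -1*1851 = -1851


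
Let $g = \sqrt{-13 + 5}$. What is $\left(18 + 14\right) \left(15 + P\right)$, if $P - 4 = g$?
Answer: $608 + 64 i \sqrt{2} \approx 608.0 + 90.51 i$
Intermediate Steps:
$g = 2 i \sqrt{2}$ ($g = \sqrt{-8} = 2 i \sqrt{2} \approx 2.8284 i$)
$P = 4 + 2 i \sqrt{2} \approx 4.0 + 2.8284 i$
$\left(18 + 14\right) \left(15 + P\right) = \left(18 + 14\right) \left(15 + \left(4 + 2 i \sqrt{2}\right)\right) = 32 \left(19 + 2 i \sqrt{2}\right) = 608 + 64 i \sqrt{2}$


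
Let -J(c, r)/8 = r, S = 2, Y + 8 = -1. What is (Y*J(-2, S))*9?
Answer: 1296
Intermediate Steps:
Y = -9 (Y = -8 - 1 = -9)
J(c, r) = -8*r
(Y*J(-2, S))*9 = -(-72)*2*9 = -9*(-16)*9 = 144*9 = 1296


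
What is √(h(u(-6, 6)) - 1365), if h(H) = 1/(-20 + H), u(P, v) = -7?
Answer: 2*I*√27642/9 ≈ 36.946*I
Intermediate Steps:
√(h(u(-6, 6)) - 1365) = √(1/(-20 - 7) - 1365) = √(1/(-27) - 1365) = √(-1/27 - 1365) = √(-36856/27) = 2*I*√27642/9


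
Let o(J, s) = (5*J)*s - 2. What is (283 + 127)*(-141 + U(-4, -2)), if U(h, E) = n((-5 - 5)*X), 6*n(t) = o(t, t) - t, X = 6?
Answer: 3528460/3 ≈ 1.1762e+6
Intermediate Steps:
o(J, s) = -2 + 5*J*s (o(J, s) = 5*J*s - 2 = -2 + 5*J*s)
n(t) = -⅓ - t/6 + 5*t²/6 (n(t) = ((-2 + 5*t*t) - t)/6 = ((-2 + 5*t²) - t)/6 = (-2 - t + 5*t²)/6 = -⅓ - t/6 + 5*t²/6)
U(h, E) = 9029/3 (U(h, E) = -⅓ - (-5 - 5)*6/6 + 5*((-5 - 5)*6)²/6 = -⅓ - (-5)*6/3 + 5*(-10*6)²/6 = -⅓ - ⅙*(-60) + (⅚)*(-60)² = -⅓ + 10 + (⅚)*3600 = -⅓ + 10 + 3000 = 9029/3)
(283 + 127)*(-141 + U(-4, -2)) = (283 + 127)*(-141 + 9029/3) = 410*(8606/3) = 3528460/3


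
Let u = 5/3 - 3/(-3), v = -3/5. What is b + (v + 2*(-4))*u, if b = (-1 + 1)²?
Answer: -344/15 ≈ -22.933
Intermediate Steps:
v = -⅗ (v = -3*⅕ = -⅗ ≈ -0.60000)
u = 8/3 (u = 5*(⅓) - 3*(-⅓) = 5/3 + 1 = 8/3 ≈ 2.6667)
b = 0 (b = 0² = 0)
b + (v + 2*(-4))*u = 0 + (-⅗ + 2*(-4))*(8/3) = 0 + (-⅗ - 8)*(8/3) = 0 - 43/5*8/3 = 0 - 344/15 = -344/15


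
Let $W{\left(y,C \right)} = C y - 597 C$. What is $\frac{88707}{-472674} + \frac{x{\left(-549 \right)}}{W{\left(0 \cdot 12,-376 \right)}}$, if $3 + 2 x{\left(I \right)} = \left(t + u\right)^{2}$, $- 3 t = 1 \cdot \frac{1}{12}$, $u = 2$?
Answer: $- \frac{8601995855941}{45836097751296} \approx -0.18767$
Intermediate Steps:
$t = - \frac{1}{36}$ ($t = - \frac{1 \cdot \frac{1}{12}}{3} = \left(- \frac{1}{3}\right) \frac{1}{12} = - \frac{1}{36} \approx -0.027778$)
$W{\left(y,C \right)} = - 597 C + C y$
$x{\left(I \right)} = \frac{1153}{2592}$ ($x{\left(I \right)} = - \frac{3}{2} + \frac{\left(- \frac{1}{36} + 2\right)^{2}}{2} = - \frac{3}{2} + \frac{\left(\frac{71}{36}\right)^{2}}{2} = - \frac{3}{2} + \frac{1}{2} \cdot \frac{5041}{1296} = - \frac{3}{2} + \frac{5041}{2592} = \frac{1153}{2592}$)
$\frac{88707}{-472674} + \frac{x{\left(-549 \right)}}{W{\left(0 \cdot 12,-376 \right)}} = \frac{88707}{-472674} + \frac{1153}{2592 \left(- 376 \left(-597 + 0 \cdot 12\right)\right)} = 88707 \left(- \frac{1}{472674}\right) + \frac{1153}{2592 \left(- 376 \left(-597 + 0\right)\right)} = - \frac{29569}{157558} + \frac{1153}{2592 \left(\left(-376\right) \left(-597\right)\right)} = - \frac{29569}{157558} + \frac{1153}{2592 \cdot 224472} = - \frac{29569}{157558} + \frac{1153}{2592} \cdot \frac{1}{224472} = - \frac{29569}{157558} + \frac{1153}{581831424} = - \frac{8601995855941}{45836097751296}$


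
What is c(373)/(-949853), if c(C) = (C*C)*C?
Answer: -51895117/949853 ≈ -54.635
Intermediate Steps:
c(C) = C³ (c(C) = C²*C = C³)
c(373)/(-949853) = 373³/(-949853) = 51895117*(-1/949853) = -51895117/949853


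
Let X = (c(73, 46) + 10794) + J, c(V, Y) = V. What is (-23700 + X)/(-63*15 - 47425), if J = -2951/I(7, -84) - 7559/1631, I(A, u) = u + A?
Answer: 229632419/867806170 ≈ 0.26461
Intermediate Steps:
I(A, u) = A + u
J = 604434/17941 (J = -2951/(7 - 84) - 7559/1631 = -2951/(-77) - 7559*1/1631 = -2951*(-1/77) - 7559/1631 = 2951/77 - 7559/1631 = 604434/17941 ≈ 33.690)
X = 195569281/17941 (X = (73 + 10794) + 604434/17941 = 10867 + 604434/17941 = 195569281/17941 ≈ 10901.)
(-23700 + X)/(-63*15 - 47425) = (-23700 + 195569281/17941)/(-63*15 - 47425) = -229632419/(17941*(-945 - 47425)) = -229632419/17941/(-48370) = -229632419/17941*(-1/48370) = 229632419/867806170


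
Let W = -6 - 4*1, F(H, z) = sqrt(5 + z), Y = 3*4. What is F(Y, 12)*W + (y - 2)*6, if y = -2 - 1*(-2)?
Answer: -12 - 10*sqrt(17) ≈ -53.231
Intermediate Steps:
y = 0 (y = -2 + 2 = 0)
Y = 12
W = -10 (W = -6 - 4 = -10)
F(Y, 12)*W + (y - 2)*6 = sqrt(5 + 12)*(-10) + (0 - 2)*6 = sqrt(17)*(-10) - 2*6 = -10*sqrt(17) - 12 = -12 - 10*sqrt(17)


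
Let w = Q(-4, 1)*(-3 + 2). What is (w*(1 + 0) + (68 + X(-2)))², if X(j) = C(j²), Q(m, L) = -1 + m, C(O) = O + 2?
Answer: 6241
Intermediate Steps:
C(O) = 2 + O
X(j) = 2 + j²
w = 5 (w = (-1 - 4)*(-3 + 2) = -5*(-1) = 5)
(w*(1 + 0) + (68 + X(-2)))² = (5*(1 + 0) + (68 + (2 + (-2)²)))² = (5*1 + (68 + (2 + 4)))² = (5 + (68 + 6))² = (5 + 74)² = 79² = 6241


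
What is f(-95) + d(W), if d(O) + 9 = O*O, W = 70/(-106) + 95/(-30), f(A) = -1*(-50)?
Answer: 5627173/101124 ≈ 55.646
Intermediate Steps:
f(A) = 50
W = -1217/318 (W = 70*(-1/106) + 95*(-1/30) = -35/53 - 19/6 = -1217/318 ≈ -3.8270)
d(O) = -9 + O² (d(O) = -9 + O*O = -9 + O²)
f(-95) + d(W) = 50 + (-9 + (-1217/318)²) = 50 + (-9 + 1481089/101124) = 50 + 570973/101124 = 5627173/101124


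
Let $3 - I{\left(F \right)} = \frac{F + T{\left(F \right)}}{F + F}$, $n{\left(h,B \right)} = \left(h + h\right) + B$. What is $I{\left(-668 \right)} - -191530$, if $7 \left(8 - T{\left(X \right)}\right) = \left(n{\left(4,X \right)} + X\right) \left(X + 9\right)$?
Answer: $\frac{447584211}{2338} \approx 1.9144 \cdot 10^{5}$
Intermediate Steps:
$n{\left(h,B \right)} = B + 2 h$ ($n{\left(h,B \right)} = 2 h + B = B + 2 h$)
$T{\left(X \right)} = 8 - \frac{\left(8 + 2 X\right) \left(9 + X\right)}{7}$ ($T{\left(X \right)} = 8 - \frac{\left(\left(X + 2 \cdot 4\right) + X\right) \left(X + 9\right)}{7} = 8 - \frac{\left(\left(X + 8\right) + X\right) \left(9 + X\right)}{7} = 8 - \frac{\left(\left(8 + X\right) + X\right) \left(9 + X\right)}{7} = 8 - \frac{\left(8 + 2 X\right) \left(9 + X\right)}{7}$)
$I{\left(F \right)} = 3 - \frac{- \frac{16}{7} - \frac{19 F}{7} - \frac{2 F^{2}}{7}}{2 F}$ ($I{\left(F \right)} = 3 - \frac{F - \left(\frac{16}{7} + \frac{2 F^{2}}{7} + \frac{26 F}{7}\right)}{F + F} = 3 - \frac{- \frac{16}{7} - \frac{19 F}{7} - \frac{2 F^{2}}{7}}{2 F}$)
$I{\left(-668 \right)} - -191530 = \left(\frac{61}{14} + \frac{1}{7} \left(-668\right) + \frac{8}{7 \left(-668\right)}\right) - -191530 = \left(\frac{61}{14} - \frac{668}{7} + \frac{8}{7} \left(- \frac{1}{668}\right)\right) + 191530 = \left(\frac{61}{14} - \frac{668}{7} - \frac{2}{1169}\right) + 191530 = - \frac{212929}{2338} + 191530 = \frac{447584211}{2338}$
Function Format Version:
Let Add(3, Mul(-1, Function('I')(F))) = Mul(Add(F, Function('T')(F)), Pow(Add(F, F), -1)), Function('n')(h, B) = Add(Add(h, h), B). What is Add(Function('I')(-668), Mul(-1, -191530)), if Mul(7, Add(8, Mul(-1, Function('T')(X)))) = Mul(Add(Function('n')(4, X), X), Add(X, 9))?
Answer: Rational(447584211, 2338) ≈ 1.9144e+5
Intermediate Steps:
Function('n')(h, B) = Add(B, Mul(2, h)) (Function('n')(h, B) = Add(Mul(2, h), B) = Add(B, Mul(2, h)))
Function('T')(X) = Add(8, Mul(Rational(-1, 7), Add(8, Mul(2, X)), Add(9, X))) (Function('T')(X) = Add(8, Mul(Rational(-1, 7), Mul(Add(Add(X, Mul(2, 4)), X), Add(X, 9)))) = Add(8, Mul(Rational(-1, 7), Mul(Add(Add(X, 8), X), Add(9, X)))) = Add(8, Mul(Rational(-1, 7), Mul(Add(Add(8, X), X), Add(9, X)))) = Add(8, Mul(Rational(-1, 7), Mul(Add(8, Mul(2, X)), Add(9, X)))) = Add(8, Mul(Rational(-1, 7), Add(8, Mul(2, X)), Add(9, X))))
Function('I')(F) = Add(3, Mul(Rational(-1, 2), Pow(F, -1), Add(Rational(-16, 7), Mul(Rational(-19, 7), F), Mul(Rational(-2, 7), Pow(F, 2))))) (Function('I')(F) = Add(3, Mul(-1, Mul(Add(F, Add(Rational(-16, 7), Mul(Rational(-26, 7), F), Mul(Rational(-2, 7), Pow(F, 2)))), Pow(Add(F, F), -1)))) = Add(3, Mul(-1, Mul(Add(Rational(-16, 7), Mul(Rational(-19, 7), F), Mul(Rational(-2, 7), Pow(F, 2))), Pow(Mul(2, F), -1)))) = Add(3, Mul(-1, Mul(Add(Rational(-16, 7), Mul(Rational(-19, 7), F), Mul(Rational(-2, 7), Pow(F, 2))), Mul(Rational(1, 2), Pow(F, -1))))) = Add(3, Mul(-1, Mul(Rational(1, 2), Pow(F, -1), Add(Rational(-16, 7), Mul(Rational(-19, 7), F), Mul(Rational(-2, 7), Pow(F, 2)))))) = Add(3, Mul(Rational(-1, 2), Pow(F, -1), Add(Rational(-16, 7), Mul(Rational(-19, 7), F), Mul(Rational(-2, 7), Pow(F, 2))))))
Add(Function('I')(-668), Mul(-1, -191530)) = Add(Add(Rational(61, 14), Mul(Rational(1, 7), -668), Mul(Rational(8, 7), Pow(-668, -1))), Mul(-1, -191530)) = Add(Add(Rational(61, 14), Rational(-668, 7), Mul(Rational(8, 7), Rational(-1, 668))), 191530) = Add(Add(Rational(61, 14), Rational(-668, 7), Rational(-2, 1169)), 191530) = Add(Rational(-212929, 2338), 191530) = Rational(447584211, 2338)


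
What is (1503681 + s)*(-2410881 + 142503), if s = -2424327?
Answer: 2088373132188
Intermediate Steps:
(1503681 + s)*(-2410881 + 142503) = (1503681 - 2424327)*(-2410881 + 142503) = -920646*(-2268378) = 2088373132188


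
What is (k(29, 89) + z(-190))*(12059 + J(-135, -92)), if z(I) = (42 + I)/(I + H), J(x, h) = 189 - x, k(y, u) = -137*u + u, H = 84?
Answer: -7942926754/53 ≈ -1.4987e+8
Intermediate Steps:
k(y, u) = -136*u
z(I) = (42 + I)/(84 + I) (z(I) = (42 + I)/(I + 84) = (42 + I)/(84 + I))
(k(29, 89) + z(-190))*(12059 + J(-135, -92)) = (-136*89 + (42 - 190)/(84 - 190))*(12059 + (189 - 1*(-135))) = (-12104 - 148/(-106))*(12059 + (189 + 135)) = (-12104 - 1/106*(-148))*(12059 + 324) = (-12104 + 74/53)*12383 = -641438/53*12383 = -7942926754/53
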